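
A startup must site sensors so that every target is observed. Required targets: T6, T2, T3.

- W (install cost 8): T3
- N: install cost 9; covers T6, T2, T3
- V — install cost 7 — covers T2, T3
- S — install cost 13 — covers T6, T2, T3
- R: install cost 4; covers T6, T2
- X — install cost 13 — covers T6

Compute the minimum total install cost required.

9

N alone covers T6, T2, T3 — every target.
Total install cost: 9.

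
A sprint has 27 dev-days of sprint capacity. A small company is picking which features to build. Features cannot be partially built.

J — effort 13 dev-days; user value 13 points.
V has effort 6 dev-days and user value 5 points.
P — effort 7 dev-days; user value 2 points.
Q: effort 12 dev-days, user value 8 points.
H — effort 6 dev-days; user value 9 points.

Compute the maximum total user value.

J + V + H: effort 13 + 6 + 6 = 25 ≤ 27, user value 13 + 5 + 9 = 27.
J + H: effort 13 + 6 = 19 ≤ 27, user value 13 + 9 = 22.
J + P + H: effort 13 + 7 + 6 = 26 ≤ 27, user value 13 + 2 + 9 = 24.
Best is J, V, and H with total user value 27.

27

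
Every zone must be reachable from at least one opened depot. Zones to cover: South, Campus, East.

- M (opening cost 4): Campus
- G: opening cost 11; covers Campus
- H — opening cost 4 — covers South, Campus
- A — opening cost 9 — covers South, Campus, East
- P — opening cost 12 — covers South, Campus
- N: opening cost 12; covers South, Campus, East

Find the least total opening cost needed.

The greedy cost-per-new-zone heuristic would pick H and A for 13, but a cheaper cover exists.
A alone covers South, Campus, East — every zone.
Total opening cost: 9.
No cover costs less than 9.

9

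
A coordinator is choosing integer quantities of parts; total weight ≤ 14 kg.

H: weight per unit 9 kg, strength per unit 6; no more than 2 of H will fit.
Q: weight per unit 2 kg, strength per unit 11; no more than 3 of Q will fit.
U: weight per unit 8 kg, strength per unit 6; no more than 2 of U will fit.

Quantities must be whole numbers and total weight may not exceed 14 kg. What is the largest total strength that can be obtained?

39

3×Q: weight 6 ≤ 14, strength 3·11 = 33.
3×Q and 1×U: weight 14 ≤ 14, strength 3·11 + 1·6 = 39.
Best is 39.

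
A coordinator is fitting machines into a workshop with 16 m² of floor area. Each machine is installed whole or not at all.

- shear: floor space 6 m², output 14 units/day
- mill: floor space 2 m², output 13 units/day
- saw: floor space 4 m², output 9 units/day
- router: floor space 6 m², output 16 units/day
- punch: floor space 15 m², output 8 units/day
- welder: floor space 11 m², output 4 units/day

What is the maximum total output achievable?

43

Allowing fractional choices, the relaxed optimum would be about 47.5, but machines are indivisible.
mill + saw + router: floor space 2 + 4 + 6 = 12 ≤ 16, output 13 + 9 + 16 = 38.
shear + saw + router: floor space 6 + 4 + 6 = 16 ≤ 16, output 14 + 9 + 16 = 39.
shear + mill + router: floor space 6 + 2 + 6 = 14 ≤ 16, output 14 + 13 + 16 = 43.
Best is shear, mill, and router with total output 43.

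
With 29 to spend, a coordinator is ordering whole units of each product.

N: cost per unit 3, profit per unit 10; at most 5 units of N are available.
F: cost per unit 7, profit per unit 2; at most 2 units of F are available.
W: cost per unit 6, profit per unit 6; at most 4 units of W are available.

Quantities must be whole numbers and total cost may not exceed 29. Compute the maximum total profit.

5×N, 1×F, and 1×W: cost 28 ≤ 29, profit 5·10 + 1·2 + 1·6 = 58.
5×N and 2×W: cost 27 ≤ 29, profit 5·10 + 2·6 = 62.
Best is 62.

62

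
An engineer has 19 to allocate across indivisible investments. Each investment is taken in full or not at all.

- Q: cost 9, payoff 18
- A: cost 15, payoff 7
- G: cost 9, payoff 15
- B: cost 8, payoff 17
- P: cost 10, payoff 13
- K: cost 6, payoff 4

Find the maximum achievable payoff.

Q + B: cost 9 + 8 = 17 ≤ 19, payoff 18 + 17 = 35.
Q + G: cost 9 + 9 = 18 ≤ 19, payoff 18 + 15 = 33.
Best is Q and B with total payoff 35.

35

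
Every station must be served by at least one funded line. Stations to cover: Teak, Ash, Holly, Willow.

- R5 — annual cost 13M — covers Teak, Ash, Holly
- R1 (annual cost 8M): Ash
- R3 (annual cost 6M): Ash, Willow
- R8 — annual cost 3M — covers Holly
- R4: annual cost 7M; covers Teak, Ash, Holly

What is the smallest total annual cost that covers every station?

13

Choose R3 and R4: together they cover Teak, Ash, Holly, Willow — every station.
Total annual cost: 6 + 7 = 13.
No cover costs less than 13.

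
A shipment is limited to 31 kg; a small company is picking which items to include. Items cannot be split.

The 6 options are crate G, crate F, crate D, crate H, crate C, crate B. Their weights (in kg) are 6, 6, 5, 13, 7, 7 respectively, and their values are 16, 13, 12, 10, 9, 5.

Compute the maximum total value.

Allowing fractional choices, the relaxed optimum would be about 55.4, but items are indivisible.
crate G + crate F + crate D + crate C: weight 6 + 6 + 5 + 7 = 24 ≤ 31, value 16 + 13 + 12 + 9 = 50.
crate G + crate F + crate D + crate H: weight 6 + 6 + 5 + 13 = 30 ≤ 31, value 16 + 13 + 12 + 10 = 51.
crate G + crate F + crate D + crate C + crate B: weight 6 + 6 + 5 + 7 + 7 = 31 ≤ 31, value 16 + 13 + 12 + 9 + 5 = 55.
Best is crate G, crate F, crate D, crate C, and crate B with total value 55.

55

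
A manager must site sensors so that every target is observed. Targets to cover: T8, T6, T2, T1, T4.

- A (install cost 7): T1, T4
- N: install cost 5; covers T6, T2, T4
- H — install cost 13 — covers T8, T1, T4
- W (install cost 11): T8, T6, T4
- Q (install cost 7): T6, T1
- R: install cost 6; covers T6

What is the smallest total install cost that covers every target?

This is a weighted set-cover instance.
Choose N and H: together they cover T8, T6, T2, T1, T4 — every target.
Total install cost: 5 + 13 = 18.

18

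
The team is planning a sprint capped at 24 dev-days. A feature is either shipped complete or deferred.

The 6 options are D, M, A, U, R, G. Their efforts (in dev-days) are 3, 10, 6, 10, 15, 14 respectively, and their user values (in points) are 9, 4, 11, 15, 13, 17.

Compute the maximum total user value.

Allowing fractional choices, the relaxed optimum would be about 41.1, but features are indivisible.
D + A + R: effort 3 + 6 + 15 = 24 ≤ 24, user value 9 + 11 + 13 = 33.
D + A + G: effort 3 + 6 + 14 = 23 ≤ 24, user value 9 + 11 + 17 = 37.
D + A + U: effort 3 + 6 + 10 = 19 ≤ 24, user value 9 + 11 + 15 = 35.
Best is D, A, and G with total user value 37.

37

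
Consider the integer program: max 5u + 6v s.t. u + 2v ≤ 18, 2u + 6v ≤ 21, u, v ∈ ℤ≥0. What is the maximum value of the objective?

50

Relaxing integrality, the LP optimum is 52.50 at (u,v) = (10.5, 0), which is not an integer point.
(u,v)=(10,0): 1·10+2·0=10≤18, 2·10+6·0=20≤21, objective 50.
(u,v)=(9,0): 1·9+2·0=9≤18, 2·9+6·0=18≤21, objective 45.
No feasible integer point exceeds 50.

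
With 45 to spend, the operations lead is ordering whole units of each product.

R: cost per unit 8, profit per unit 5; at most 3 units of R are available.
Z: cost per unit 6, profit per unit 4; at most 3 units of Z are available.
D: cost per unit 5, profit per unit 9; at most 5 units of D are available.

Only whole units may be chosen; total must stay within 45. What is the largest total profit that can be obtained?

58

Take 1×R, 2×Z, and 5×D: cost 45 ≤ 45, profit 1·5 + 2·4 + 5·9 = 58.
D has the best ratio (9/5) and is taken to its limit of 5; remaining capacity is filled optimally with the others.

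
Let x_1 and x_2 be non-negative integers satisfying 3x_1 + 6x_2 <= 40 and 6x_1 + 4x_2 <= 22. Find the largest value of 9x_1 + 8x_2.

Relaxing integrality, the LP optimum is 44.00 at (x_1,x_2) = (0, 5.5), which is not an integer point.
(x_1,x_2)=(1,4): 3·1+6·4=27≤40, 6·1+4·4=22≤22, objective 41.
(x_1,x_2)=(0,5): 3·0+6·5=30≤40, 6·0+4·5=20≤22, objective 40.
(x_1,x_2)=(1,3): 3·1+6·3=21≤40, 6·1+4·3=18≤22, objective 33.
The best lattice point is (1,4), giving 41.

41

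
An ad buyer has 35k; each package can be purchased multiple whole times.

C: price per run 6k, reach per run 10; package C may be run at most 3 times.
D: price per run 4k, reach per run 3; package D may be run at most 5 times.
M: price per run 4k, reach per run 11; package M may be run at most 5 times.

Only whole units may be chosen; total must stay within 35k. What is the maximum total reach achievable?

M has the best ratio (11/4); taking only M gives at most 5×11 = 55 (stopped by the supply cap of 5).
Mixing does better — 2×C and 5×M: price 32 ≤ 35, reach 2·10 + 5·11 = 75.

75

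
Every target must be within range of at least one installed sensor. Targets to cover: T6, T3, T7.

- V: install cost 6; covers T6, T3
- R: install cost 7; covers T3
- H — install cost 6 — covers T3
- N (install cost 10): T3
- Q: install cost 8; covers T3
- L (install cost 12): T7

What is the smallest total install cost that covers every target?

18

This is an integer covering problem.
Choose V and L: together they cover T6, T3, T7 — every target.
Total install cost: 6 + 12 = 18.
No cover costs less than 18.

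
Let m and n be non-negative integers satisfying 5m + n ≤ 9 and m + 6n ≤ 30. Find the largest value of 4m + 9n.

(m,n)=(0,5) is feasible, giving 45.
(m,n)=(1,4) is feasible, giving 40.
(m,n)=(0,4) is feasible, giving 36.
The best lattice point is (0,5), giving 45.

45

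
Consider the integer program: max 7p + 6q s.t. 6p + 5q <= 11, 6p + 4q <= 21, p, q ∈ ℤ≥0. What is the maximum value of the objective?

13

Relaxing integrality, the LP optimum is 13.20 at (p,q) = (0, 2.2), which is not an integer point.
(p,q)=(1,1): 6·1+5·1=11≤11, 6·1+4·1=10≤21, objective 13.
(p,q)=(0,2): 6·0+5·2=10≤11, 6·0+4·2=8≤21, objective 12.
(p,q)=(1,0): 6·1+5·0=6≤11, 6·1+4·0=6≤21, objective 7.
Maximum is 13 at (p,q)=(1,1).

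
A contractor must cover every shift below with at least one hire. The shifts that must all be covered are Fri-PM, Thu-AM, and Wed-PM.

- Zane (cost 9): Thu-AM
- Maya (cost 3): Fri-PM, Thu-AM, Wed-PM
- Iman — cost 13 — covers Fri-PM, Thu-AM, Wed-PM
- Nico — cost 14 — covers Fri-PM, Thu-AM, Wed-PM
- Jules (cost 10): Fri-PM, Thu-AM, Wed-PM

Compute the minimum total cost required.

3

Maya alone covers Fri-PM, Thu-AM, Wed-PM — every shift.
Total cost: 3.
No cover costs less than 3.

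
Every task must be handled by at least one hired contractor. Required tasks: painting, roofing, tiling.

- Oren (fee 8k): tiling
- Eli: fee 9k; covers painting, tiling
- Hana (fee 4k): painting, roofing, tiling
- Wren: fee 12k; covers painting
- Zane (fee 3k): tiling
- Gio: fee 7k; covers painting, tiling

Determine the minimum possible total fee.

4

Hana alone covers painting, roofing, tiling — every task.
Total fee: 4.
No cover costs less than 4.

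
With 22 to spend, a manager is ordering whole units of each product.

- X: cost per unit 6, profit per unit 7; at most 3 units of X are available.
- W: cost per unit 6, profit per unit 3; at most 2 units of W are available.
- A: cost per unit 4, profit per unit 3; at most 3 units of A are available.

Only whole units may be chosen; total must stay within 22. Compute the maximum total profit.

24

3×X: cost 18 ≤ 22, profit 3·7 = 21.
3×X and 1×A: cost 22 ≤ 22, profit 3·7 + 1·3 = 24.
Best is 24.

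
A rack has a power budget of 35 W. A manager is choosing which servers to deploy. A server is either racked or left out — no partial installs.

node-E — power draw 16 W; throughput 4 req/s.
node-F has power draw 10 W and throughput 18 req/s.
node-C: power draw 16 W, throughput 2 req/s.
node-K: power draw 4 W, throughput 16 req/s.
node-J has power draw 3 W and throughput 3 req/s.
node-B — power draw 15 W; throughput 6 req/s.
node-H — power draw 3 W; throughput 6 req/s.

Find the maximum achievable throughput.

49

node-F + node-K + node-B + node-H: power draw 10 + 4 + 15 + 3 = 32 ≤ 35, throughput 18 + 16 + 6 + 6 = 46.
node-F + node-K + node-J + node-B + node-H: power draw 10 + 4 + 3 + 15 + 3 = 35 ≤ 35, throughput 18 + 16 + 3 + 6 + 6 = 49.
node-E + node-F + node-K + node-H: power draw 16 + 10 + 4 + 3 = 33 ≤ 35, throughput 4 + 18 + 16 + 6 = 44.
Best is node-F, node-K, node-J, node-B, and node-H with total throughput 49.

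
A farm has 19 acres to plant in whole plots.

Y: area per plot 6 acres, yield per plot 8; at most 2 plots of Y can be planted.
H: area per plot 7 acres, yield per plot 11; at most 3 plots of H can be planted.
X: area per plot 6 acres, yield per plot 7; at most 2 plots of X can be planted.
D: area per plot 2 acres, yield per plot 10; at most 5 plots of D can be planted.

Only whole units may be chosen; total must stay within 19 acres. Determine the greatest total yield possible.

This is a bounded integer knapsack.
1×H and 5×D: area 17 ≤ 19, yield 1·11 + 5·10 = 61.
1×Y and 5×D: area 16 ≤ 19, yield 1·8 + 5·10 = 58.
Best is 61.

61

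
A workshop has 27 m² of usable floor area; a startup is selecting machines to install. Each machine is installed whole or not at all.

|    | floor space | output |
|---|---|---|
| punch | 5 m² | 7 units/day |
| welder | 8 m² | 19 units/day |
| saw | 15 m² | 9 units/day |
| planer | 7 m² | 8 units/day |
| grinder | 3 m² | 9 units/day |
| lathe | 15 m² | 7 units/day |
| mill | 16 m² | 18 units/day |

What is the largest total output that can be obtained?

46

Allowing fractional choices, the relaxed optimum would be about 47.5, but machines are indivisible.
welder + grinder + mill: floor space 8 + 3 + 16 = 27 ≤ 27, output 19 + 9 + 18 = 46.
welder + mill: floor space 8 + 16 = 24 ≤ 27, output 19 + 18 = 37.
punch + welder + planer + grinder: floor space 5 + 8 + 7 + 3 = 23 ≤ 27, output 7 + 19 + 8 + 9 = 43.
Best is welder, grinder, and mill with total output 46.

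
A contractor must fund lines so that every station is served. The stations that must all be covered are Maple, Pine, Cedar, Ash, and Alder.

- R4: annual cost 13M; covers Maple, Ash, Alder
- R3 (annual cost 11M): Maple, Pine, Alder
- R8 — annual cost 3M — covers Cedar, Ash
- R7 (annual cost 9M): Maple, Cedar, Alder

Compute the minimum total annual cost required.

14

Choose R3 and R8: together they cover Maple, Pine, Cedar, Ash, Alder — every station.
Total annual cost: 11 + 3 = 14.
No cover costs less than 14.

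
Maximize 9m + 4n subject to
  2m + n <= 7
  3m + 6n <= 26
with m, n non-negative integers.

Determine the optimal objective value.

31

Relaxing integrality, the LP optimum is 31.50 at (m,n) = (3.5, 0), which is not an integer point.
(m,n)=(3,1): 2·3+1·1=7≤7, 3·3+6·1=15≤26, objective 31.
(m,n)=(3,0): 2·3+1·0=6≤7, 3·3+6·0=9≤26, objective 27.
No feasible integer point exceeds 31.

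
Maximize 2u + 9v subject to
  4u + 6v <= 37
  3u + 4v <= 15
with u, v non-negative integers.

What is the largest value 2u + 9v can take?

29

The continuous relaxation peaks at (0, 3.75) with value 33.75; rounding to a feasible lattice point costs some objective.
(u,v)=(1,3): 4·1+6·3=22≤37, 3·1+4·3=15≤15, objective 29.
(u,v)=(0,3): 4·0+6·3=18≤37, 3·0+4·3=12≤15, objective 27.
(u,v)=(2,2): 4·2+6·2=20≤37, 3·2+4·2=14≤15, objective 22.
The best lattice point is (1,3), giving 29.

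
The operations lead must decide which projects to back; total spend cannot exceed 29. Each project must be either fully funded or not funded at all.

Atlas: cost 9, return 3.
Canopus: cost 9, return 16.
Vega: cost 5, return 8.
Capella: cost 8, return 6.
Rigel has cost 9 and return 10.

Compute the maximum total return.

34

Allowing fractional choices, the relaxed optimum would be about 38.5, but projects are indivisible.
Canopus + Capella + Rigel: cost 9 + 8 + 9 = 26 ≤ 29, return 16 + 6 + 10 = 32.
Canopus + Vega + Rigel: cost 9 + 5 + 9 = 23 ≤ 29, return 16 + 8 + 10 = 34.
Best is Canopus, Vega, and Rigel with total return 34.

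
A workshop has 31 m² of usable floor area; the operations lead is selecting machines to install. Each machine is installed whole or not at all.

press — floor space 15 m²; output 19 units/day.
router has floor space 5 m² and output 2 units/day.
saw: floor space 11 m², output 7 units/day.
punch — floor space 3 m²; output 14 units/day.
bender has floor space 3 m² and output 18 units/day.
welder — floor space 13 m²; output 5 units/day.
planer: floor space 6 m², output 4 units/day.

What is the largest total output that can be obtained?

55

Treat it as a binary knapsack problem.
press + router + punch + bender: floor space 15 + 5 + 3 + 3 = 26 ≤ 31, output 19 + 2 + 14 + 18 = 53.
press + punch + bender + planer: floor space 15 + 3 + 3 + 6 = 27 ≤ 31, output 19 + 14 + 18 + 4 = 55.
Best is press, punch, bender, and planer with total output 55.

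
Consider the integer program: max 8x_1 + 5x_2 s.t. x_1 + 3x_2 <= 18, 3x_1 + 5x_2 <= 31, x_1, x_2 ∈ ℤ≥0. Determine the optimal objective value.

The continuous relaxation peaks at (10.3, 0) with value 82.67; rounding to a feasible lattice point costs some objective.
(x_1,x_2)=(10,0): 1·10+3·0=10≤18, 3·10+5·0=30≤31, objective 80.
(x_1,x_2)=(9,0): 1·9+3·0=9≤18, 3·9+5·0=27≤31, objective 72.
No feasible integer point exceeds 80.

80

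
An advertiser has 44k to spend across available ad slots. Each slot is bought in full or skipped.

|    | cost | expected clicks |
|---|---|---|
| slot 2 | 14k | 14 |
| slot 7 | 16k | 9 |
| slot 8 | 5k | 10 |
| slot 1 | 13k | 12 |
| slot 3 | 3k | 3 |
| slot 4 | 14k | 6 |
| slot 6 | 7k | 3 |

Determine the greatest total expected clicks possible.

Allowing fractional choices, the relaxed optimum would be about 44.1, but ad slots are indivisible.
slot 2 + slot 8 + slot 1 + slot 3: cost 14 + 5 + 13 + 3 = 35 ≤ 44, expected clicks 14 + 10 + 12 + 3 = 39.
slot 2 + slot 8 + slot 1 + slot 3 + slot 6: cost 14 + 5 + 13 + 3 + 7 = 42 ≤ 44, expected clicks 14 + 10 + 12 + 3 + 3 = 42.
Best is slot 2, slot 8, slot 1, slot 3, and slot 6 with total expected clicks 42.

42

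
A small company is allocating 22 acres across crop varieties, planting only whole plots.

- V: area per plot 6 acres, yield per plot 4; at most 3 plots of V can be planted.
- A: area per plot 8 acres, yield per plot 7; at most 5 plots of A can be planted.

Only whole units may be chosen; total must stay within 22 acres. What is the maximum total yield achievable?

2×V and 1×A: area 20 ≤ 22, yield 2·4 + 1·7 = 15.
1×V and 2×A: area 22 ≤ 22, yield 1·4 + 2·7 = 18.
Best is 18.

18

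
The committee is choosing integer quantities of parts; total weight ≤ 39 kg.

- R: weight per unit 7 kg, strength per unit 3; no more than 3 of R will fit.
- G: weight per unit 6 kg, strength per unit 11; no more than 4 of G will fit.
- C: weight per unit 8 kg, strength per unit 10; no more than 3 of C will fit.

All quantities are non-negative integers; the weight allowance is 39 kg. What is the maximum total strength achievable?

This is a bounded integer knapsack.
4×G and 1×C: weight 32 ≤ 39, strength 4·11 + 1·10 = 54.
1×R, 4×G, and 1×C: weight 39 ≤ 39, strength 1·3 + 4·11 + 1·10 = 57.
Best is 57.

57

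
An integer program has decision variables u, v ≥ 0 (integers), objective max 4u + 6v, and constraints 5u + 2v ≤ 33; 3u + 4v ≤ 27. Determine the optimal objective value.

40

(u,v)=(1,6): 5·1+2·6=17≤33, 3·1+4·6=27≤27, objective 40.
(u,v)=(2,5): 5·2+2·5=20≤33, 3·2+4·5=26≤27, objective 38.
(u,v)=(0,6): 5·0+2·6=12≤33, 3·0+4·6=24≤27, objective 36.
(u,v)=(1,5): 5·1+2·5=15≤33, 3·1+4·5=23≤27, objective 34.
The best lattice point is (1,6), giving 40.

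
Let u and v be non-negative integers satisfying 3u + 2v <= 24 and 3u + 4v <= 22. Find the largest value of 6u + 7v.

(u,v)=(6,1) is feasible, giving 43.
(u,v)=(7,0) is feasible, giving 42.
(u,v)=(5,1) is feasible, giving 37.
(u,v)=(6,0) is feasible, giving 36.
No feasible integer point exceeds 43.

43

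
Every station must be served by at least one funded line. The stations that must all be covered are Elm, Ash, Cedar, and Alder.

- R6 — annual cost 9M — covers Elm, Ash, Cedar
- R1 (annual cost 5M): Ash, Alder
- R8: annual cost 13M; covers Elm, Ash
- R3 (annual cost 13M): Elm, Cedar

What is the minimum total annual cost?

14

This is a weighted set-cover instance.
Choose R6 and R1: together they cover Elm, Ash, Cedar, Alder — every station.
Total annual cost: 9 + 5 = 14.
No cover costs less than 14.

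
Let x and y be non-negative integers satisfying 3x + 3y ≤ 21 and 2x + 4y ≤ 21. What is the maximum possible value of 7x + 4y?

(x,y)=(7,0): 3·7+3·0=21≤21, 2·7+4·0=14≤21, objective 49.
(x,y)=(6,1): 3·6+3·1=21≤21, 2·6+4·1=16≤21, objective 46.
(x,y)=(6,0): 3·6+3·0=18≤21, 2·6+4·0=12≤21, objective 42.
Maximum is 49 at (x,y)=(7,0).

49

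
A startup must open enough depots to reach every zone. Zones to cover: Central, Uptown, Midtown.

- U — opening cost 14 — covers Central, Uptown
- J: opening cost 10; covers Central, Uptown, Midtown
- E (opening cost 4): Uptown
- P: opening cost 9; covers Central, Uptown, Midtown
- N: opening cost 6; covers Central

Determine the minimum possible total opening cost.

9

P alone covers Central, Uptown, Midtown — every zone.
Total opening cost: 9.
No cover costs less than 9.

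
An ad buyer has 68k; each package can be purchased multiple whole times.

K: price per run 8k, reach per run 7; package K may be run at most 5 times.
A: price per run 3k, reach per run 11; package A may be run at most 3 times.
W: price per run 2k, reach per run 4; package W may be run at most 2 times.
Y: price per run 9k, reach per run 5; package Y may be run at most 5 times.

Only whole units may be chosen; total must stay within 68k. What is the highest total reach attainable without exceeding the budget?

81

Take 5×K, 3×A, 2×W, and 1×Y: price 62 ≤ 68, reach 5·7 + 3·11 + 2·4 + 1·5 = 81.
A has the best ratio (11/3) and is taken to its limit of 3; remaining capacity is filled optimally with the others.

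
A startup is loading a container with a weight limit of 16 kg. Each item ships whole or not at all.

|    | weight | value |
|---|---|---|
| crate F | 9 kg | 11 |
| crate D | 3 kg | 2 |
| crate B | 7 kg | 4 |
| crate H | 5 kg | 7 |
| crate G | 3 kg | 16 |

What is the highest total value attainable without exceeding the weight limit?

29

This is a 0-1 knapsack instance.
Allowing fractional choices, the relaxed optimum would be about 32.8, but items are indivisible.
crate B + crate H + crate G: weight 7 + 5 + 3 = 15 ≤ 16, value 4 + 7 + 16 = 27.
crate F + crate D + crate G: weight 9 + 3 + 3 = 15 ≤ 16, value 11 + 2 + 16 = 29.
crate F + crate G: weight 9 + 3 = 12 ≤ 16, value 11 + 16 = 27.
Best is crate F, crate D, and crate G with total value 29.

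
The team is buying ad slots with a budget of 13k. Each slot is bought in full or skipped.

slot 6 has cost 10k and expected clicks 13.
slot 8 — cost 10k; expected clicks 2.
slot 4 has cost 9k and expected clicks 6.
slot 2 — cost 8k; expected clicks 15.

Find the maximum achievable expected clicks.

15

Allowing fractional choices, the relaxed optimum would be about 21.5, but ad slots are indivisible.
slot 2: cost 8 ≤ 13, expected clicks 15.
slot 6: cost 10 ≤ 13, expected clicks 13.
Best is slot 2 with total expected clicks 15.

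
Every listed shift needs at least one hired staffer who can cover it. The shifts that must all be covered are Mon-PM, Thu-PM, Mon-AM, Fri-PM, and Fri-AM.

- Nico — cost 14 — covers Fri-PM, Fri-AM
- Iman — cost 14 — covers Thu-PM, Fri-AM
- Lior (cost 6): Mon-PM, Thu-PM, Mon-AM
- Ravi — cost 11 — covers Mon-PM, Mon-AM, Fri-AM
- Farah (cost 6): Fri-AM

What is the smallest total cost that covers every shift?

The greedy cost-per-new-shift heuristic would pick Lior, Farah, and Nico for 26, but a cheaper cover exists.
Choose Nico and Lior: together they cover Mon-PM, Thu-PM, Mon-AM, Fri-PM, Fri-AM — every shift.
Total cost: 14 + 6 = 20.
No cover costs less than 20.

20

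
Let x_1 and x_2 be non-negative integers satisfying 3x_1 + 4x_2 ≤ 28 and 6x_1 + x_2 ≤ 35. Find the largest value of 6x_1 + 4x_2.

42

(x_1,x_2)=(5,3): 3·5+4·3=27≤28, 6·5+1·3=33≤35, objective 42.
(x_1,x_2)=(4,4): 3·4+4·4=28≤28, 6·4+1·4=28≤35, objective 40.
(x_1,x_2)=(5,2): 3·5+4·2=23≤28, 6·5+1·2=32≤35, objective 38.
(x_1,x_2)=(4,3): 3·4+4·3=24≤28, 6·4+1·3=27≤35, objective 36.
No feasible integer point exceeds 42.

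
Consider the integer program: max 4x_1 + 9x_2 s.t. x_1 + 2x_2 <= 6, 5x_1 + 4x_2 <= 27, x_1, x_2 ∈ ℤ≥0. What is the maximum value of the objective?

(x_1,x_2)=(0,3): 1·0+2·3=6≤6, 5·0+4·3=12≤27, objective 27.
(x_1,x_2)=(1,2): 1·1+2·2=5≤6, 5·1+4·2=13≤27, objective 22.
(x_1,x_2)=(0,2): 1·0+2·2=4≤6, 5·0+4·2=8≤27, objective 18.
Maximum is 27 at (x_1,x_2)=(0,3).

27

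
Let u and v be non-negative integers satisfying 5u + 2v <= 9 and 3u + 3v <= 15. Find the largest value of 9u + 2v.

Relaxing integrality, the LP optimum is 16.20 at (u,v) = (1.8, 0), which is not an integer point.
(u,v)=(1,2): 5·1+2·2=9≤9, 3·1+3·2=9≤15, objective 13.
(u,v)=(1,1): 5·1+2·1=7≤9, 3·1+3·1=6≤15, objective 11.
(u,v)=(1,0): 5·1+2·0=5≤9, 3·1+3·0=3≤15, objective 9.
(u,v)=(0,3): 5·0+2·3=6≤9, 3·0+3·3=9≤15, objective 6.
Maximum is 13 at (u,v)=(1,2).

13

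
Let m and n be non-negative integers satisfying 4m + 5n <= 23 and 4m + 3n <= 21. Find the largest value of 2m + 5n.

Relaxing integrality, the LP optimum is 23.00 at (m,n) = (0, 4.6), which is not an integer point.
(m,n)=(0,4) is feasible, giving 20.
(m,n)=(1,3) is feasible, giving 17.
(m,n)=(0,3) is feasible, giving 15.
The best lattice point is (0,4), giving 20.

20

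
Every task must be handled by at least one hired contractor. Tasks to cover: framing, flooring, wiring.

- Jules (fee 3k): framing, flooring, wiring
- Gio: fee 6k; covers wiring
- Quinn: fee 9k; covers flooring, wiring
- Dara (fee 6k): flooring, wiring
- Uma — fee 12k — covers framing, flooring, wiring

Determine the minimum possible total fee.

Jules alone covers framing, flooring, wiring — every task.
Total fee: 3.
No cover costs less than 3.

3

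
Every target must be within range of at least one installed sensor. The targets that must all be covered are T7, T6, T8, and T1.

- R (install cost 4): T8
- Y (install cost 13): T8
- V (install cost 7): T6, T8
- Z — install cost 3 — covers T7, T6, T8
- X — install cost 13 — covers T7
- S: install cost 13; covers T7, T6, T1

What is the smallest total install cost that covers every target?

Choose Z and S: together they cover T7, T6, T8, T1 — every target.
Total install cost: 3 + 13 = 16.
No cover costs less than 16.

16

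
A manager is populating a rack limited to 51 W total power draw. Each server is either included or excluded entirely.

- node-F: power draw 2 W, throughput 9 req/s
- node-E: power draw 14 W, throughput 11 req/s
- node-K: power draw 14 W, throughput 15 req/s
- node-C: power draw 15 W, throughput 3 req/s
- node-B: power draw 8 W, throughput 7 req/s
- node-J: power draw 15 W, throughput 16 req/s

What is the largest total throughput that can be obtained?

51

This is an integer program with binary decision variables.
Allowing fractional choices, the relaxed optimum would be about 56.4, but servers are indivisible.
node-E + node-K + node-B + node-J: power draw 14 + 14 + 8 + 15 = 51 ≤ 51, throughput 11 + 15 + 7 + 16 = 49.
node-F + node-K + node-B + node-J: power draw 2 + 14 + 8 + 15 = 39 ≤ 51, throughput 9 + 15 + 7 + 16 = 47.
node-F + node-E + node-K + node-J: power draw 2 + 14 + 14 + 15 = 45 ≤ 51, throughput 9 + 11 + 15 + 16 = 51.
Best is node-F, node-E, node-K, and node-J with total throughput 51.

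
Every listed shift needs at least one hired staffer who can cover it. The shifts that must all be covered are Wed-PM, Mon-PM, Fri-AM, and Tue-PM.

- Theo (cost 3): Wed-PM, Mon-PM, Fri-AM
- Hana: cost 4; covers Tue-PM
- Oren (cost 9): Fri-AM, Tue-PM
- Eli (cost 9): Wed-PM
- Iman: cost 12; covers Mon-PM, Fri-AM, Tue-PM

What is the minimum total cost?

7

Choose Theo and Hana: together they cover Wed-PM, Mon-PM, Fri-AM, Tue-PM — every shift.
Total cost: 3 + 4 = 7.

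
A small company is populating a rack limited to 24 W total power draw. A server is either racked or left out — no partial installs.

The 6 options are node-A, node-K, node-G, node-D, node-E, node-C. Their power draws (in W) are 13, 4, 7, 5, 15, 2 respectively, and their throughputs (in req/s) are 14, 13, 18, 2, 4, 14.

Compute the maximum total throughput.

47

Allowing fractional choices, the relaxed optimum would be about 56.8, but servers are indivisible.
node-K + node-G + node-C: power draw 4 + 7 + 2 = 13 ≤ 24, throughput 13 + 18 + 14 = 45.
node-K + node-G + node-D + node-C: power draw 4 + 7 + 5 + 2 = 18 ≤ 24, throughput 13 + 18 + 2 + 14 = 47.
node-A + node-G + node-C: power draw 13 + 7 + 2 = 22 ≤ 24, throughput 14 + 18 + 14 = 46.
Best is node-K, node-G, node-D, and node-C with total throughput 47.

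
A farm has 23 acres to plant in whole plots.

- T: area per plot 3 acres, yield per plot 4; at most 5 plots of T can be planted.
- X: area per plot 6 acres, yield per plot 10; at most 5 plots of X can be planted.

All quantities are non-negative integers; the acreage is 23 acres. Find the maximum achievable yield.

X has the best ratio (10/6); taking only X gives at most 3×10 = 30 (stopped by the area limit).
Mixing does better — 1×T and 3×X: area 21 ≤ 23, yield 1·4 + 3·10 = 34.

34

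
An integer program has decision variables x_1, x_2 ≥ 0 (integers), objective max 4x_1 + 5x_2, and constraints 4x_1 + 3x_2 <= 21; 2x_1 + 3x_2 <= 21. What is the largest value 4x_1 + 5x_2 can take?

(x_1,x_2)=(0,7): 4·0+3·7=21≤21, 2·0+3·7=21≤21, objective 35.
(x_1,x_2)=(0,6): 4·0+3·6=18≤21, 2·0+3·6=18≤21, objective 30.
Maximum is 35 at (x_1,x_2)=(0,7).

35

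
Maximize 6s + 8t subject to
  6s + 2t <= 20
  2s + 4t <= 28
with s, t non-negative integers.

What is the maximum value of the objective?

(s,t)=(0,7) is feasible, giving 56.
(s,t)=(1,6) is feasible, giving 54.
No feasible integer point exceeds 56.

56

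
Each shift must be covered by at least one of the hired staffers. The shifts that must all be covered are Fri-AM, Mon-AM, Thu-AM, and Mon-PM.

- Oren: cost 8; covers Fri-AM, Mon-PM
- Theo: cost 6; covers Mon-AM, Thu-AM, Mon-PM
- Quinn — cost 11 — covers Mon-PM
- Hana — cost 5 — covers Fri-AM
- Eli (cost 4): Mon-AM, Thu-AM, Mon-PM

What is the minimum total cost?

9

Choose Hana and Eli: together they cover Fri-AM, Mon-AM, Thu-AM, Mon-PM — every shift.
Total cost: 5 + 4 = 9.
No cover costs less than 9.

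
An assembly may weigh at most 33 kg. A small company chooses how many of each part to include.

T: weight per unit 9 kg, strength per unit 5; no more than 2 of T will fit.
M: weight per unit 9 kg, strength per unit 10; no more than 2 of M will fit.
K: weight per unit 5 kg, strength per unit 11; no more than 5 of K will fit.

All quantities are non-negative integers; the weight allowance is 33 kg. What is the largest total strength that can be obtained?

55

5×K: weight 25 ≤ 33, strength 5·11 = 55.
1×M and 4×K: weight 29 ≤ 33, strength 1·10 + 4·11 = 54.
Best is 55.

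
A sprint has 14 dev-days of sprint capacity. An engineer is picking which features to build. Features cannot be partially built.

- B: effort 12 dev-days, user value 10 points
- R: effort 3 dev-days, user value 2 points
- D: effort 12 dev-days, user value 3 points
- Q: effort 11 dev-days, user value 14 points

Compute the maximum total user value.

16

Allowing fractional choices, the relaxed optimum would be about 16.5, but features are indivisible.
Q: effort 11 ≤ 14, user value 14.
R + Q: effort 3 + 11 = 14 ≤ 14, user value 2 + 14 = 16.
Best is R and Q with total user value 16.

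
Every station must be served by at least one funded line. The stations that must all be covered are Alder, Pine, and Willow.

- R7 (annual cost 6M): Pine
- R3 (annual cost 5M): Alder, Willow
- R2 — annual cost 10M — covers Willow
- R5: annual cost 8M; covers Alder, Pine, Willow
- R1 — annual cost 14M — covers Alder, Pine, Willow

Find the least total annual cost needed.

8

The greedy cost-per-new-station heuristic would pick R3 and R7 for 11, but a cheaper cover exists.
R5 alone covers Alder, Pine, Willow — every station.
Total annual cost: 8.
No cover costs less than 8.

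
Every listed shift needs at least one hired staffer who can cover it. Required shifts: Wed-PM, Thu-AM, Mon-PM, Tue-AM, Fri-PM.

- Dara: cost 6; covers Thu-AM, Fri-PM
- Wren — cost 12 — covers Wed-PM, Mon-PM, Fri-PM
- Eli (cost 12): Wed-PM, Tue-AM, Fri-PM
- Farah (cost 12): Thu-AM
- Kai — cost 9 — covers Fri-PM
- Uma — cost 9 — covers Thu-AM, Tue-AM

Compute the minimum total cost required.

21

Choose Wren and Uma: together they cover Wed-PM, Thu-AM, Mon-PM, Tue-AM, Fri-PM — every shift.
Total cost: 12 + 9 = 21.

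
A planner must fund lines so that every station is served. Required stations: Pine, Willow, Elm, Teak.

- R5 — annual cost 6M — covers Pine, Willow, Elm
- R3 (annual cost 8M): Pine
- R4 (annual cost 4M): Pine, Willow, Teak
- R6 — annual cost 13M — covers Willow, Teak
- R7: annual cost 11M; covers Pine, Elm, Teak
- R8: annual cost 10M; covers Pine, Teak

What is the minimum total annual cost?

Choose R5 and R4: together they cover Pine, Willow, Elm, Teak — every station.
Total annual cost: 6 + 4 = 10.

10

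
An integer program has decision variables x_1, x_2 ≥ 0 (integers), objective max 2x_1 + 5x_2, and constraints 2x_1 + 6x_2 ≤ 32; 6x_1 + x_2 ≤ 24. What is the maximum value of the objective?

(x_1,x_2)=(1,5): 2·1+6·5=32≤32, 6·1+1·5=11≤24, objective 27.
(x_1,x_2)=(3,4): 2·3+6·4=30≤32, 6·3+1·4=22≤24, objective 26.
(x_1,x_2)=(0,5): 2·0+6·5=30≤32, 6·0+1·5=5≤24, objective 25.
The best lattice point is (1,5), giving 27.

27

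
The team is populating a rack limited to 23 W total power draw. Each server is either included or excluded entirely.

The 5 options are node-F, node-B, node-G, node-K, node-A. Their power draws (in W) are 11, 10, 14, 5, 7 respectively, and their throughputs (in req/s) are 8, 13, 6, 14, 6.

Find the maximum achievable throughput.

Allowing fractional choices, the relaxed optimum would be about 33.7, but servers are indivisible.
node-F + node-K + node-A: power draw 11 + 5 + 7 = 23 ≤ 23, throughput 8 + 14 + 6 = 28.
node-B + node-K + node-A: power draw 10 + 5 + 7 = 22 ≤ 23, throughput 13 + 14 + 6 = 33.
Best is node-B, node-K, and node-A with total throughput 33.

33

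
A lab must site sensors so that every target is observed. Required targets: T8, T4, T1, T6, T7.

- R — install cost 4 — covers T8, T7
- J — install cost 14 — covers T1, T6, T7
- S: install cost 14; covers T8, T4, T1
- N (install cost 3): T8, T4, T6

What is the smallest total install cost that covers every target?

Choose J and N: together they cover T8, T4, T1, T6, T7 — every target.
Total install cost: 14 + 3 = 17.

17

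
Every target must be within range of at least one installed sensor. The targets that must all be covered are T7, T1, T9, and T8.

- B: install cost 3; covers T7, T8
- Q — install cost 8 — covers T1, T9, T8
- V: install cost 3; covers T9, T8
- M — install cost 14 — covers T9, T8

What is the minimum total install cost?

Choose B and Q: together they cover T7, T1, T9, T8 — every target.
Total install cost: 3 + 8 = 11.

11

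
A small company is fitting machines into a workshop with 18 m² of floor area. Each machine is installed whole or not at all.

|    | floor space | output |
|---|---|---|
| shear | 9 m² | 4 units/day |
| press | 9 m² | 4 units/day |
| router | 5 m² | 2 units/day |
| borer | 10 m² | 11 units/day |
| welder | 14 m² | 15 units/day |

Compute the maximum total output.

15

Treat it as a binary knapsack problem.
router + borer: floor space 5 + 10 = 15 ≤ 18, output 2 + 11 = 13.
welder: floor space 14 ≤ 18, output 15.
Best is welder with total output 15.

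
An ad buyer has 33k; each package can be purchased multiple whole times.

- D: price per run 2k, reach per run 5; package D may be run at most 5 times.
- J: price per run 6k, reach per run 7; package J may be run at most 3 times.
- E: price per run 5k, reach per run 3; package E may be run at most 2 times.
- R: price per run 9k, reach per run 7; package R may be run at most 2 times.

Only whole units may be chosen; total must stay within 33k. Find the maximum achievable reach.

D has the best ratio (5/2); taking only D gives at most 5×5 = 25 (stopped by the supply cap of 5).
Mixing does better — 5×D, 3×J, and 1×E: price 33 ≤ 33, reach 5·5 + 3·7 + 1·3 = 49.

49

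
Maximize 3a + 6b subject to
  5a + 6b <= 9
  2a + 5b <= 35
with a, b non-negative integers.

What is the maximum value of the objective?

6

Relaxing integrality, the LP optimum is 9.00 at (a,b) = (0, 1.5), which is not an integer point.
(a,b)=(0,1): 5·0+6·1=6≤9, 2·0+5·1=5≤35, objective 6.
(a,b)=(1,0): 5·1+6·0=5≤9, 2·1+5·0=2≤35, objective 3.
No feasible integer point exceeds 6.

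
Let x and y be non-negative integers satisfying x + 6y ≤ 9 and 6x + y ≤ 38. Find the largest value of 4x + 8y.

24

Relaxing integrality, the LP optimum is 28.69 at (x,y) = (6.26, 0.457), which is not an integer point.
(x,y)=(6,0): 1·6+6·0=6≤9, 6·6+1·0=36≤38, objective 24.
(x,y)=(5,0): 1·5+6·0=5≤9, 6·5+1·0=30≤38, objective 20.
No feasible integer point exceeds 24.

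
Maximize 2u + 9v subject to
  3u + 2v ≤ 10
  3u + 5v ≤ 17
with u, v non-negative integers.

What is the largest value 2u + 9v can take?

Relaxing integrality, the LP optimum is 30.60 at (u,v) = (0, 3.4), which is not an integer point.
(u,v)=(0,3): 3·0+2·3=6≤10, 3·0+5·3=15≤17, objective 27.
(u,v)=(1,2): 3·1+2·2=7≤10, 3·1+5·2=13≤17, objective 20.
(u,v)=(0,2): 3·0+2·2=4≤10, 3·0+5·2=10≤17, objective 18.
The best lattice point is (0,3), giving 27.

27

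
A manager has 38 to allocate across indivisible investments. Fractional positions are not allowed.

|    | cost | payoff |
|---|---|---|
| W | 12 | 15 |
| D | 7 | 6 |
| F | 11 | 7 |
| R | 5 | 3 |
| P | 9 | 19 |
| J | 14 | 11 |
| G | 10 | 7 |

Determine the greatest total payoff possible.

47

Take W, D, P, and G: cost 12 + 7 + 9 + 10 = 38 ≤ 38, payoff 15 + 6 + 19 + 7 = 47.
No other feasible combination does better.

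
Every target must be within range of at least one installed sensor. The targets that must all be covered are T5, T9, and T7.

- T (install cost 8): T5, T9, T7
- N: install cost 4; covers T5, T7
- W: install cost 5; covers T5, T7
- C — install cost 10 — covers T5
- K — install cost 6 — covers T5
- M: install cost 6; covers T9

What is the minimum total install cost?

8

The greedy cost-per-new-target heuristic would pick N and M for 10, but a cheaper cover exists.
T alone covers T5, T9, T7 — every target.
Total install cost: 8.
No cover costs less than 8.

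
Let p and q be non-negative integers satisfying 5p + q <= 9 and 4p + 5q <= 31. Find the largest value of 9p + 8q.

(p,q)=(0,6): 5·0+1·6=6≤9, 4·0+5·6=30≤31, objective 48.
(p,q)=(1,4): 5·1+1·4=9≤9, 4·1+5·4=24≤31, objective 41.
(p,q)=(0,5): 5·0+1·5=5≤9, 4·0+5·5=25≤31, objective 40.
No feasible integer point exceeds 48.

48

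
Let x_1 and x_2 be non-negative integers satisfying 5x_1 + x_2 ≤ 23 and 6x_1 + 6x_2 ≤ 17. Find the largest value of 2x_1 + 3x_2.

(x_1,x_2)=(0,2): 5·0+1·2=2≤23, 6·0+6·2=12≤17, objective 6.
(x_1,x_2)=(1,1): 5·1+1·1=6≤23, 6·1+6·1=12≤17, objective 5.
(x_1,x_2)=(0,1): 5·0+1·1=1≤23, 6·0+6·1=6≤17, objective 3.
Maximum is 6 at (x_1,x_2)=(0,2).

6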